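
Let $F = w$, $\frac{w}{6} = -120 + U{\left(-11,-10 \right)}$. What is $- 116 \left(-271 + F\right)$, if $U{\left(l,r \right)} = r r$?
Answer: $45356$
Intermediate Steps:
$U{\left(l,r \right)} = r^{2}$
$w = -120$ ($w = 6 \left(-120 + \left(-10\right)^{2}\right) = 6 \left(-120 + 100\right) = 6 \left(-20\right) = -120$)
$F = -120$
$- 116 \left(-271 + F\right) = - 116 \left(-271 - 120\right) = \left(-116\right) \left(-391\right) = 45356$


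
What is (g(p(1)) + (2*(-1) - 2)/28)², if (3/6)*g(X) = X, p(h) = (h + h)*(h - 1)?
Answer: 1/49 ≈ 0.020408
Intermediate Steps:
p(h) = 2*h*(-1 + h) (p(h) = (2*h)*(-1 + h) = 2*h*(-1 + h))
g(X) = 2*X
(g(p(1)) + (2*(-1) - 2)/28)² = (2*(2*1*(-1 + 1)) + (2*(-1) - 2)/28)² = (2*(2*1*0) + (-2 - 2)*(1/28))² = (2*0 - 4*1/28)² = (0 - ⅐)² = (-⅐)² = 1/49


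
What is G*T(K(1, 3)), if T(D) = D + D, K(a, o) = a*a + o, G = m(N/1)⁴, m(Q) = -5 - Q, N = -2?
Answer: 648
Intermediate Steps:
G = 81 (G = (-5 - (-2)/1)⁴ = (-5 - (-2))⁴ = (-5 - 1*(-2))⁴ = (-5 + 2)⁴ = (-3)⁴ = 81)
K(a, o) = o + a² (K(a, o) = a² + o = o + a²)
T(D) = 2*D
G*T(K(1, 3)) = 81*(2*(3 + 1²)) = 81*(2*(3 + 1)) = 81*(2*4) = 81*8 = 648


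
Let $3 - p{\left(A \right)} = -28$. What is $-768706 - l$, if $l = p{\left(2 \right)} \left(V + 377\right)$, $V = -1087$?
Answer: $-746696$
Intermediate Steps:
$p{\left(A \right)} = 31$ ($p{\left(A \right)} = 3 - -28 = 3 + 28 = 31$)
$l = -22010$ ($l = 31 \left(-1087 + 377\right) = 31 \left(-710\right) = -22010$)
$-768706 - l = -768706 - -22010 = -768706 + 22010 = -746696$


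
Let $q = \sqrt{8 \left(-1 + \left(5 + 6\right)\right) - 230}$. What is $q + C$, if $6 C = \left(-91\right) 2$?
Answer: $- \frac{91}{3} + 5 i \sqrt{6} \approx -30.333 + 12.247 i$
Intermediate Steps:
$C = - \frac{91}{3}$ ($C = \frac{\left(-91\right) 2}{6} = \frac{1}{6} \left(-182\right) = - \frac{91}{3} \approx -30.333$)
$q = 5 i \sqrt{6}$ ($q = \sqrt{8 \left(-1 + 11\right) - 230} = \sqrt{8 \cdot 10 - 230} = \sqrt{80 - 230} = \sqrt{-150} = 5 i \sqrt{6} \approx 12.247 i$)
$q + C = 5 i \sqrt{6} - \frac{91}{3} = - \frac{91}{3} + 5 i \sqrt{6}$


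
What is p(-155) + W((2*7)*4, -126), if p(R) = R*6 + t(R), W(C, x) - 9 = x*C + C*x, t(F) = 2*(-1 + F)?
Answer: -15345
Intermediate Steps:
t(F) = -2 + 2*F
W(C, x) = 9 + 2*C*x (W(C, x) = 9 + (x*C + C*x) = 9 + (C*x + C*x) = 9 + 2*C*x)
p(R) = -2 + 8*R (p(R) = R*6 + (-2 + 2*R) = 6*R + (-2 + 2*R) = -2 + 8*R)
p(-155) + W((2*7)*4, -126) = (-2 + 8*(-155)) + (9 + 2*((2*7)*4)*(-126)) = (-2 - 1240) + (9 + 2*(14*4)*(-126)) = -1242 + (9 + 2*56*(-126)) = -1242 + (9 - 14112) = -1242 - 14103 = -15345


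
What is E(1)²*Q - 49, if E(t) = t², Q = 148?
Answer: 99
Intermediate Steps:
E(1)²*Q - 49 = (1²)²*148 - 49 = 1²*148 - 49 = 1*148 - 49 = 148 - 49 = 99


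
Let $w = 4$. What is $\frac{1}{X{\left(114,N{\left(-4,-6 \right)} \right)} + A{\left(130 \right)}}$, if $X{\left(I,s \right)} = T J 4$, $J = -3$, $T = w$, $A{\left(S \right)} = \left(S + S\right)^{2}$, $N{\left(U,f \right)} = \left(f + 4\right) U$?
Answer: $\frac{1}{67552} \approx 1.4803 \cdot 10^{-5}$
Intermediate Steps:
$N{\left(U,f \right)} = U \left(4 + f\right)$ ($N{\left(U,f \right)} = \left(4 + f\right) U = U \left(4 + f\right)$)
$A{\left(S \right)} = 4 S^{2}$ ($A{\left(S \right)} = \left(2 S\right)^{2} = 4 S^{2}$)
$T = 4$
$X{\left(I,s \right)} = -48$ ($X{\left(I,s \right)} = 4 \left(-3\right) 4 = \left(-12\right) 4 = -48$)
$\frac{1}{X{\left(114,N{\left(-4,-6 \right)} \right)} + A{\left(130 \right)}} = \frac{1}{-48 + 4 \cdot 130^{2}} = \frac{1}{-48 + 4 \cdot 16900} = \frac{1}{-48 + 67600} = \frac{1}{67552}$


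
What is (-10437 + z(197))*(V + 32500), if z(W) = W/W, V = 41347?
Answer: -770667292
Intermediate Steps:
z(W) = 1
(-10437 + z(197))*(V + 32500) = (-10437 + 1)*(41347 + 32500) = -10436*73847 = -770667292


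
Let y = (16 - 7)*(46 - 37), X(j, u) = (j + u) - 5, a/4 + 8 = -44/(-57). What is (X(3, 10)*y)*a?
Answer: -355968/19 ≈ -18735.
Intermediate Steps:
a = -1648/57 (a = -32 + 4*(-44/(-57)) = -32 + 4*(-44*(-1/57)) = -32 + 4*(44/57) = -32 + 176/57 = -1648/57 ≈ -28.912)
X(j, u) = -5 + j + u
y = 81 (y = 9*9 = 81)
(X(3, 10)*y)*a = ((-5 + 3 + 10)*81)*(-1648/57) = (8*81)*(-1648/57) = 648*(-1648/57) = -355968/19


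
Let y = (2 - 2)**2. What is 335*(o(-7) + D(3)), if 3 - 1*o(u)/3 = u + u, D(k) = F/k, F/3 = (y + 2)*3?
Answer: 19095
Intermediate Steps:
y = 0 (y = 0**2 = 0)
F = 18 (F = 3*((0 + 2)*3) = 3*(2*3) = 3*6 = 18)
D(k) = 18/k
o(u) = 9 - 6*u (o(u) = 9 - 3*(u + u) = 9 - 6*u)
335*(o(-7) + D(3)) = 335*((9 - 6*(-7)) + 18/3) = 335*((9 + 42) + 18*(1/3)) = 335*(51 + 6) = 335*57 = 19095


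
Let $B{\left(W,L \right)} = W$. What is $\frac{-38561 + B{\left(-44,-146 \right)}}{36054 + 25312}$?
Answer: $- \frac{38605}{61366} \approx -0.62909$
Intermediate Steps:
$\frac{-38561 + B{\left(-44,-146 \right)}}{36054 + 25312} = \frac{-38561 - 44}{36054 + 25312} = - \frac{38605}{61366}$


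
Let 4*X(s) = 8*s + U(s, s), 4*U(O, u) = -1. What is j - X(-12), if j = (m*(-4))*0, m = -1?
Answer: 385/16 ≈ 24.063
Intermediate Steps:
U(O, u) = -¼ (U(O, u) = (¼)*(-1) = -¼)
j = 0 (j = -1*(-4)*0 = 4*0 = 0)
X(s) = -1/16 + 2*s (X(s) = (8*s - ¼)/4 = (-¼ + 8*s)/4 = -1/16 + 2*s)
j - X(-12) = 0 - (-1/16 + 2*(-12)) = 0 - (-1/16 - 24) = 0 - 1*(-385/16) = 0 + 385/16 = 385/16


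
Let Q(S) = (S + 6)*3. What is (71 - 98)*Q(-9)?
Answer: 243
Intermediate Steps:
Q(S) = 18 + 3*S (Q(S) = (6 + S)*3 = 18 + 3*S)
(71 - 98)*Q(-9) = (71 - 98)*(18 + 3*(-9)) = -27*(18 - 27) = -27*(-9) = 243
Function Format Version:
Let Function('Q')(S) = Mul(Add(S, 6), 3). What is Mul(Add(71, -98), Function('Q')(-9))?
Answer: 243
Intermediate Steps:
Function('Q')(S) = Add(18, Mul(3, S)) (Function('Q')(S) = Mul(Add(6, S), 3) = Add(18, Mul(3, S)))
Mul(Add(71, -98), Function('Q')(-9)) = Mul(Add(71, -98), Add(18, Mul(3, -9))) = Mul(-27, Add(18, -27)) = Mul(-27, -9) = 243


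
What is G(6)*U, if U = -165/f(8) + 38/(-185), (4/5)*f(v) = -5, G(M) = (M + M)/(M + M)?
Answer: 4846/185 ≈ 26.195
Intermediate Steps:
G(M) = 1 (G(M) = (2*M)/((2*M)) = (2*M)*(1/(2*M)) = 1)
f(v) = -25/4 (f(v) = (5/4)*(-5) = -25/4)
U = 4846/185 (U = -165/(-25/4) + 38/(-185) = -165*(-4/25) + 38*(-1/185) = 132/5 - 38/185 = 4846/185 ≈ 26.195)
G(6)*U = 1*(4846/185) = 4846/185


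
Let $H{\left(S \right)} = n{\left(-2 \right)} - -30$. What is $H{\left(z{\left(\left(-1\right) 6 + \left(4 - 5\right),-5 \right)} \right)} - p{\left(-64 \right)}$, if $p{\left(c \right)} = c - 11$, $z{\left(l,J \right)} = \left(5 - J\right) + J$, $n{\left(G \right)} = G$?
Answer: $103$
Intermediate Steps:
$z{\left(l,J \right)} = 5$
$p{\left(c \right)} = -11 + c$ ($p{\left(c \right)} = c - 11 = -11 + c$)
$H{\left(S \right)} = 28$ ($H{\left(S \right)} = -2 - -30 = -2 + 30 = 28$)
$H{\left(z{\left(\left(-1\right) 6 + \left(4 - 5\right),-5 \right)} \right)} - p{\left(-64 \right)} = 28 - \left(-11 - 64\right) = 28 - -75 = 28 + 75 = 103$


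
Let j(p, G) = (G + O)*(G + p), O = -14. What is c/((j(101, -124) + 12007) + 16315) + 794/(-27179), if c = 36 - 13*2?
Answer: -12368017/428014892 ≈ -0.028896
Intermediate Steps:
j(p, G) = (-14 + G)*(G + p) (j(p, G) = (G - 14)*(G + p) = (-14 + G)*(G + p))
c = 10 (c = 36 - 26 = 10)
c/((j(101, -124) + 12007) + 16315) + 794/(-27179) = 10/((((-124)**2 - 14*(-124) - 14*101 - 124*101) + 12007) + 16315) + 794/(-27179) = 10/(((15376 + 1736 - 1414 - 12524) + 12007) + 16315) + 794*(-1/27179) = 10/((3174 + 12007) + 16315) - 794/27179 = 10/(15181 + 16315) - 794/27179 = 10/31496 - 794/27179 = 10*(1/31496) - 794/27179 = 5/15748 - 794/27179 = -12368017/428014892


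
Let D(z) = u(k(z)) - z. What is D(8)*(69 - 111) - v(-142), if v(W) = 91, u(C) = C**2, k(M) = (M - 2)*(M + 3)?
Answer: -182707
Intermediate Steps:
k(M) = (-2 + M)*(3 + M)
D(z) = (-6 + z + z**2)**2 - z
D(8)*(69 - 111) - v(-142) = ((-6 + 8 + 8**2)**2 - 1*8)*(69 - 111) - 1*91 = ((-6 + 8 + 64)**2 - 8)*(-42) - 91 = (66**2 - 8)*(-42) - 91 = (4356 - 8)*(-42) - 91 = 4348*(-42) - 91 = -182616 - 91 = -182707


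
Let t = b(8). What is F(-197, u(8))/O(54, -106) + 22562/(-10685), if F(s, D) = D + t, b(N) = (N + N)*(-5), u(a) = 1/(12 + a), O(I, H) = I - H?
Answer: -17856743/6838400 ≈ -2.6112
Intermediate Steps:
b(N) = -10*N (b(N) = (2*N)*(-5) = -10*N)
t = -80 (t = -10*8 = -80)
F(s, D) = -80 + D (F(s, D) = D - 80 = -80 + D)
F(-197, u(8))/O(54, -106) + 22562/(-10685) = (-80 + 1/(12 + 8))/(54 - 1*(-106)) + 22562/(-10685) = (-80 + 1/20)/(54 + 106) + 22562*(-1/10685) = (-80 + 1/20)/160 - 22562/10685 = -1599/20*1/160 - 22562/10685 = -1599/3200 - 22562/10685 = -17856743/6838400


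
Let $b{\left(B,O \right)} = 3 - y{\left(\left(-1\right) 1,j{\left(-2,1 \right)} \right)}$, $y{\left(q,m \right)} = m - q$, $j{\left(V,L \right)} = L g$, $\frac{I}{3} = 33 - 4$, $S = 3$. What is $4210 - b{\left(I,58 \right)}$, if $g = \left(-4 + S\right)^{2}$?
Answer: $4209$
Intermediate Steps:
$I = 87$ ($I = 3 \left(33 - 4\right) = 3 \cdot 29 = 87$)
$g = 1$ ($g = \left(-4 + 3\right)^{2} = \left(-1\right)^{2} = 1$)
$j{\left(V,L \right)} = L$ ($j{\left(V,L \right)} = L 1 = L$)
$b{\left(B,O \right)} = 1$ ($b{\left(B,O \right)} = 3 - \left(1 - \left(-1\right) 1\right) = 3 - \left(1 - -1\right) = 3 - \left(1 + 1\right) = 3 - 2 = 1$)
$4210 - b{\left(I,58 \right)} = 4210 - 1 = 4209$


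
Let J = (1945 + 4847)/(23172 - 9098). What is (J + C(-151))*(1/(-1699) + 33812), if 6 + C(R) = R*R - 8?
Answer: 9211877043377305/11955863 ≈ 7.7049e+8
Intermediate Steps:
C(R) = -14 + R² (C(R) = -6 + (R*R - 8) = -6 + (R² - 8) = -6 + (-8 + R²) = -14 + R²)
J = 3396/7037 (J = 6792/14074 = 6792*(1/14074) = 3396/7037 ≈ 0.48259)
(J + C(-151))*(1/(-1699) + 33812) = (3396/7037 + (-14 + (-151)²))*(1/(-1699) + 33812) = (3396/7037 + (-14 + 22801))*(-1/1699 + 33812) = (3396/7037 + 22787)*(57446587/1699) = (160355515/7037)*(57446587/1699) = 9211877043377305/11955863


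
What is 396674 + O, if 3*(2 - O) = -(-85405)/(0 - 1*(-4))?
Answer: 4674707/12 ≈ 3.8956e+5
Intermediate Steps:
O = -85381/12 (O = 2 - (-4495)*(-19/(0 - 1*(-4)))/3 = 2 - (-4495)*(-19/(0 + 4))/3 = 2 - (-4495)*(-19/4)/3 = 2 - (-4495)*(-19*¼)/3 = 2 - (-4495)*(-19)/(3*4) = 2 - ⅓*85405/4 = 2 - 85405/12 = -85381/12 ≈ -7115.1)
396674 + O = 396674 - 85381/12 = 4674707/12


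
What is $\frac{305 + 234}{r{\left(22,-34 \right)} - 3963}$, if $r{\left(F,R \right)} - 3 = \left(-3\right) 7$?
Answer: $- \frac{539}{3981} \approx -0.13539$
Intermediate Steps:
$r{\left(F,R \right)} = -18$ ($r{\left(F,R \right)} = 3 - 21 = -18$)
$\frac{305 + 234}{r{\left(22,-34 \right)} - 3963} = \frac{305 + 234}{-18 - 3963} = \frac{539}{-3981} = 539 \left(- \frac{1}{3981}\right) = - \frac{539}{3981}$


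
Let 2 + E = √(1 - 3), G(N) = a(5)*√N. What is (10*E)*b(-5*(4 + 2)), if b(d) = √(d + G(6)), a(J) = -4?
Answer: 20*√(15 + 2*√6)*(-1 - I*√2) ≈ -89.217 - 126.17*I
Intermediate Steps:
G(N) = -4*√N
b(d) = √(d - 4*√6)
E = -2 + I*√2 (E = -2 + √(1 - 3) = -2 + √(-2) = -2 + I*√2 ≈ -2.0 + 1.4142*I)
(10*E)*b(-5*(4 + 2)) = (10*(-2 + I*√2))*√(-5*(4 + 2) - 4*√6) = (-20 + 10*I*√2)*√(-5*6 - 4*√6) = (-20 + 10*I*√2)*√(-30 - 4*√6) = √(-30 - 4*√6)*(-20 + 10*I*√2)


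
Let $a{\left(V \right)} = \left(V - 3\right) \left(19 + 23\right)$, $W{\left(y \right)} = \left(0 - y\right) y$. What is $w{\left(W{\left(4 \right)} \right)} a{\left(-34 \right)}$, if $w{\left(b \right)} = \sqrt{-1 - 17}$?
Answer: $- 4662 i \sqrt{2} \approx - 6593.1 i$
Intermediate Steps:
$W{\left(y \right)} = - y^{2}$ ($W{\left(y \right)} = - y y = - y^{2}$)
$w{\left(b \right)} = 3 i \sqrt{2}$ ($w{\left(b \right)} = \sqrt{-18} = 3 i \sqrt{2}$)
$a{\left(V \right)} = -126 + 42 V$ ($a{\left(V \right)} = \left(-3 + V\right) 42 = -126 + 42 V$)
$w{\left(W{\left(4 \right)} \right)} a{\left(-34 \right)} = 3 i \sqrt{2} \left(-126 + 42 \left(-34\right)\right) = 3 i \sqrt{2} \left(-126 - 1428\right) = 3 i \sqrt{2} \left(-1554\right) = - 4662 i \sqrt{2}$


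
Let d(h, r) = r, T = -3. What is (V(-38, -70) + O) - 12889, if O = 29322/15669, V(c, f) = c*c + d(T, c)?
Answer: -19988645/1741 ≈ -11481.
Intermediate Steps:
V(c, f) = c + c² (V(c, f) = c*c + c = c² + c = c + c²)
O = 3258/1741 (O = 29322*(1/15669) = 3258/1741 ≈ 1.8713)
(V(-38, -70) + O) - 12889 = (-38*(1 - 38) + 3258/1741) - 12889 = (-38*(-37) + 3258/1741) - 12889 = (1406 + 3258/1741) - 12889 = 2451104/1741 - 12889 = -19988645/1741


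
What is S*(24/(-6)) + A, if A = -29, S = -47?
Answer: 159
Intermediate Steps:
S*(24/(-6)) + A = -1128/(-6) - 29 = -1128*(-1)/6 - 29 = -47*(-4) - 29 = 188 - 29 = 159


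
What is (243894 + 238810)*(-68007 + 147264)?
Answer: 38257670928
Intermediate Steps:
(243894 + 238810)*(-68007 + 147264) = 482704*79257 = 38257670928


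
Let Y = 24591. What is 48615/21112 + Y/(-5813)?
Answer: -33795171/17532008 ≈ -1.9276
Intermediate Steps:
48615/21112 + Y/(-5813) = 48615/21112 + 24591/(-5813) = 48615*(1/21112) + 24591*(-1/5813) = 6945/3016 - 24591/5813 = -33795171/17532008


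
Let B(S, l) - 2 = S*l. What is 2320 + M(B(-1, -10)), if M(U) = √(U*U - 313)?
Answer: 2320 + 13*I ≈ 2320.0 + 13.0*I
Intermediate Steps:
B(S, l) = 2 + S*l
M(U) = √(-313 + U²) (M(U) = √(U² - 313) = √(-313 + U²))
2320 + M(B(-1, -10)) = 2320 + √(-313 + (2 - 1*(-10))²) = 2320 + √(-313 + (2 + 10)²) = 2320 + √(-313 + 12²) = 2320 + √(-313 + 144) = 2320 + √(-169) = 2320 + 13*I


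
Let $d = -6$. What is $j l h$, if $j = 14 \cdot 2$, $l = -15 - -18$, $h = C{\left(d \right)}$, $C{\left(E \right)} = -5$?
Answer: $-420$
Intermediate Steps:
$h = -5$
$l = 3$ ($l = -15 + 18 = 3$)
$j = 28$
$j l h = 28 \cdot 3 \left(-5\right) = 84 \left(-5\right) = -420$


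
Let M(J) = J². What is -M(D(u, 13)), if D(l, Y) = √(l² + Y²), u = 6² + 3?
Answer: -1690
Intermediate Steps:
u = 39 (u = 36 + 3 = 39)
D(l, Y) = √(Y² + l²)
-M(D(u, 13)) = -(√(13² + 39²))² = -(√(169 + 1521))² = -(√1690)² = -(13*√10)² = -1*1690 = -1690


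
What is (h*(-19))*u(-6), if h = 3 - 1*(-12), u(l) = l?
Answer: 1710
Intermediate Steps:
h = 15 (h = 3 + 12 = 15)
(h*(-19))*u(-6) = (15*(-19))*(-6) = -285*(-6) = 1710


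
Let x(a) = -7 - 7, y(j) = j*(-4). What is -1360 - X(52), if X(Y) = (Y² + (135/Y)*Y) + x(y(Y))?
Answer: -4185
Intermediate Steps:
y(j) = -4*j
x(a) = -14
X(Y) = 121 + Y² (X(Y) = (Y² + (135/Y)*Y) - 14 = (Y² + 135) - 14 = (135 + Y²) - 14 = 121 + Y²)
-1360 - X(52) = -1360 - (121 + 52²) = -1360 - (121 + 2704) = -1360 - 1*2825 = -1360 - 2825 = -4185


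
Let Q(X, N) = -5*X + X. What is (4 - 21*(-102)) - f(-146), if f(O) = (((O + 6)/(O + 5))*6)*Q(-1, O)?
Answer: 99742/47 ≈ 2122.2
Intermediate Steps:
Q(X, N) = -4*X
f(O) = 24*(6 + O)/(5 + O) (f(O) = (((O + 6)/(O + 5))*6)*(-4*(-1)) = (((6 + O)/(5 + O))*6)*4 = (6*(6 + O)/(5 + O))*4 = 24*(6 + O)/(5 + O))
(4 - 21*(-102)) - f(-146) = (4 - 21*(-102)) - 24*(6 - 146)/(5 - 146) = (4 + 2142) - 24*(-140)/(-141) = 2146 - 24*(-1)*(-140)/141 = 2146 - 1*1120/47 = 2146 - 1120/47 = 99742/47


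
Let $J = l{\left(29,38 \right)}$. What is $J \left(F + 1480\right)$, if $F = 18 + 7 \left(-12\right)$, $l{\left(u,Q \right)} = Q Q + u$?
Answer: $2082822$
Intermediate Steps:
$l{\left(u,Q \right)} = u + Q^{2}$ ($l{\left(u,Q \right)} = Q^{2} + u = u + Q^{2}$)
$J = 1473$ ($J = 29 + 38^{2} = 29 + 1444 = 1473$)
$F = -66$ ($F = 18 - 84 = -66$)
$J \left(F + 1480\right) = 1473 \left(-66 + 1480\right) = 1473 \cdot 1414 = 2082822$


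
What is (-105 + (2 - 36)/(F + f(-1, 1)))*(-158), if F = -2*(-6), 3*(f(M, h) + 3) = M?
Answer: 223728/13 ≈ 17210.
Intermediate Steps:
f(M, h) = -3 + M/3
F = 12
(-105 + (2 - 36)/(F + f(-1, 1)))*(-158) = (-105 + (2 - 36)/(12 + (-3 + (⅓)*(-1))))*(-158) = (-105 - 34/(12 + (-3 - ⅓)))*(-158) = (-105 - 34/(12 - 10/3))*(-158) = (-105 - 34/26/3)*(-158) = (-105 - 34*3/26)*(-158) = (-105 - 51/13)*(-158) = -1416/13*(-158) = 223728/13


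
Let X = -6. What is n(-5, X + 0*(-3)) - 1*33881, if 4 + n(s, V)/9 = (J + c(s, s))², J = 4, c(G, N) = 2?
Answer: -33593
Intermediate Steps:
n(s, V) = 288 (n(s, V) = -36 + 9*(4 + 2)² = -36 + 9*6² = -36 + 9*36 = -36 + 324 = 288)
n(-5, X + 0*(-3)) - 1*33881 = 288 - 1*33881 = 288 - 33881 = -33593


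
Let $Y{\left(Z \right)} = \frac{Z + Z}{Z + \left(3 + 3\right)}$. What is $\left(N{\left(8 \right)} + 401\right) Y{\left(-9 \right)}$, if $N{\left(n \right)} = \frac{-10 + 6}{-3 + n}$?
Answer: $\frac{12006}{5} \approx 2401.2$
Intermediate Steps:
$Y{\left(Z \right)} = \frac{2 Z}{6 + Z}$ ($Y{\left(Z \right)} = \frac{2 Z}{Z + 6} = \frac{2 Z}{6 + Z}$)
$N{\left(n \right)} = - \frac{4}{-3 + n}$
$\left(N{\left(8 \right)} + 401\right) Y{\left(-9 \right)} = \left(- \frac{4}{-3 + 8} + 401\right) 2 \left(-9\right) \frac{1}{6 - 9} = \left(- \frac{4}{5} + 401\right) 2 \left(-9\right) \frac{1}{-3} = \left(\left(-4\right) \frac{1}{5} + 401\right) 2 \left(-9\right) \left(- \frac{1}{3}\right) = \left(- \frac{4}{5} + 401\right) 6 = \frac{2001}{5} \cdot 6 = \frac{12006}{5}$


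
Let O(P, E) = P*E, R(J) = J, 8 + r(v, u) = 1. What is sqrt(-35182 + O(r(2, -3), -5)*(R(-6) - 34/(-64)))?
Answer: 7*I*sqrt(46202)/8 ≈ 188.08*I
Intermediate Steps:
r(v, u) = -7 (r(v, u) = -8 + 1 = -7)
O(P, E) = E*P
sqrt(-35182 + O(r(2, -3), -5)*(R(-6) - 34/(-64))) = sqrt(-35182 + (-5*(-7))*(-6 - 34/(-64))) = sqrt(-35182 + 35*(-6 - 34*(-1/64))) = sqrt(-35182 + 35*(-6 + 17/32)) = sqrt(-35182 + 35*(-175/32)) = sqrt(-35182 - 6125/32) = sqrt(-1131949/32) = 7*I*sqrt(46202)/8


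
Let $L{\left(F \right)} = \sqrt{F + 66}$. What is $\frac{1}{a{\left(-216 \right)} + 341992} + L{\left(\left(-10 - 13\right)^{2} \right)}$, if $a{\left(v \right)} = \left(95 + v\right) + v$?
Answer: $\frac{1}{341655} + \sqrt{595} \approx 24.393$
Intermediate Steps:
$a{\left(v \right)} = 95 + 2 v$
$L{\left(F \right)} = \sqrt{66 + F}$
$\frac{1}{a{\left(-216 \right)} + 341992} + L{\left(\left(-10 - 13\right)^{2} \right)} = \frac{1}{\left(95 + 2 \left(-216\right)\right) + 341992} + \sqrt{66 + \left(-10 - 13\right)^{2}} = \frac{1}{\left(95 - 432\right) + 341992} + \sqrt{66 + \left(-23\right)^{2}} = \frac{1}{-337 + 341992} + \sqrt{66 + 529} = \frac{1}{341655} + \sqrt{595}$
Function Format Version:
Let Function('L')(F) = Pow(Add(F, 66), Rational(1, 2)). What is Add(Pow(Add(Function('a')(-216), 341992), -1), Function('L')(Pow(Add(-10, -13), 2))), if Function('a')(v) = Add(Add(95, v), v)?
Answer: Add(Rational(1, 341655), Pow(595, Rational(1, 2))) ≈ 24.393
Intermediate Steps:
Function('a')(v) = Add(95, Mul(2, v))
Function('L')(F) = Pow(Add(66, F), Rational(1, 2))
Add(Pow(Add(Function('a')(-216), 341992), -1), Function('L')(Pow(Add(-10, -13), 2))) = Add(Pow(Add(Add(95, Mul(2, -216)), 341992), -1), Pow(Add(66, Pow(Add(-10, -13), 2)), Rational(1, 2))) = Add(Pow(Add(Add(95, -432), 341992), -1), Pow(Add(66, Pow(-23, 2)), Rational(1, 2))) = Add(Pow(Add(-337, 341992), -1), Pow(Add(66, 529), Rational(1, 2))) = Add(Pow(341655, -1), Pow(595, Rational(1, 2))) = Add(Rational(1, 341655), Pow(595, Rational(1, 2)))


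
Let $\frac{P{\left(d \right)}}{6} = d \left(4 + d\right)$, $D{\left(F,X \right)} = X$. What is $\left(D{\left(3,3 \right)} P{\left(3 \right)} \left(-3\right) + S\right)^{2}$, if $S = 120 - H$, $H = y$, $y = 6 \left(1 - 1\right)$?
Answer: $1028196$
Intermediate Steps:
$y = 0$ ($y = 6 \cdot 0 = 0$)
$H = 0$
$P{\left(d \right)} = 6 d \left(4 + d\right)$
$S = 120$ ($S = 120 - 0 = 120 + 0 = 120$)
$\left(D{\left(3,3 \right)} P{\left(3 \right)} \left(-3\right) + S\right)^{2} = \left(3 \cdot 6 \cdot 3 \left(4 + 3\right) \left(-3\right) + 120\right)^{2} = \left(3 \cdot 6 \cdot 3 \cdot 7 \left(-3\right) + 120\right)^{2} = \left(3 \cdot 126 \left(-3\right) + 120\right)^{2} = \left(378 \left(-3\right) + 120\right)^{2} = \left(-1134 + 120\right)^{2} = \left(-1014\right)^{2} = 1028196$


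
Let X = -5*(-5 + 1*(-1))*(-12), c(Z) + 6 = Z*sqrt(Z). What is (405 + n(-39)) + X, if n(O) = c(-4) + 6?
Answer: 45 - 8*I ≈ 45.0 - 8.0*I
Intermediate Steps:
c(Z) = -6 + Z**(3/2) (c(Z) = -6 + Z*sqrt(Z) = -6 + Z**(3/2))
X = -360 (X = -5*(-5 - 1)*(-12) = -5*(-6)*(-12) = 30*(-12) = -360)
n(O) = -8*I (n(O) = (-6 + (-4)**(3/2)) + 6 = (-6 - 8*I) + 6 = -8*I)
(405 + n(-39)) + X = (405 - 8*I) - 360 = 45 - 8*I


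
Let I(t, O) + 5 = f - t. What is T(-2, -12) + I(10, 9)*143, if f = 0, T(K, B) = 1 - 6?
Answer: -2150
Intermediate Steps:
T(K, B) = -5
I(t, O) = -5 - t (I(t, O) = -5 + (0 - t) = -5 - t)
T(-2, -12) + I(10, 9)*143 = -5 + (-5 - 1*10)*143 = -5 + (-5 - 10)*143 = -5 - 15*143 = -5 - 2145 = -2150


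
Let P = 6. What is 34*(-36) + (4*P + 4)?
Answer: -1196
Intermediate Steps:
34*(-36) + (4*P + 4) = 34*(-36) + (4*6 + 4) = -1224 + (24 + 4) = -1224 + 28 = -1196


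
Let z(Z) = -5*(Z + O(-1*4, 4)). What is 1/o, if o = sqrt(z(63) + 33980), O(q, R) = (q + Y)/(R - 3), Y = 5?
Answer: sqrt(935)/5610 ≈ 0.0054506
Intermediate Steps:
O(q, R) = (5 + q)/(-3 + R) (O(q, R) = (q + 5)/(R - 3) = (5 + q)/(-3 + R))
z(Z) = -5 - 5*Z (z(Z) = -5*(Z + (5 - 1*4)/(-3 + 4)) = -5*(Z + (5 - 4)/1) = -5*(Z + 1*1) = -5*(Z + 1) = -5*(1 + Z) = -5 - 5*Z)
o = 6*sqrt(935) (o = sqrt((-5 - 5*63) + 33980) = sqrt((-5 - 315) + 33980) = sqrt(-320 + 33980) = sqrt(33660) = 6*sqrt(935) ≈ 183.47)
1/o = 1/(6*sqrt(935)) = sqrt(935)/5610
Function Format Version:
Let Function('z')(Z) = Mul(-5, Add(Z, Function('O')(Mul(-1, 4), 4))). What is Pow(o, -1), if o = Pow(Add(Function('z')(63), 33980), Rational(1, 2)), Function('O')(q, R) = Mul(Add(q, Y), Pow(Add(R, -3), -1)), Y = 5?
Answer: Mul(Rational(1, 5610), Pow(935, Rational(1, 2))) ≈ 0.0054506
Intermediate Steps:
Function('O')(q, R) = Mul(Pow(Add(-3, R), -1), Add(5, q)) (Function('O')(q, R) = Mul(Add(q, 5), Pow(Add(R, -3), -1)) = Mul(Add(5, q), Pow(Add(-3, R), -1)) = Mul(Pow(Add(-3, R), -1), Add(5, q)))
Function('z')(Z) = Add(-5, Mul(-5, Z)) (Function('z')(Z) = Mul(-5, Add(Z, Mul(Pow(Add(-3, 4), -1), Add(5, Mul(-1, 4))))) = Mul(-5, Add(Z, Mul(Pow(1, -1), Add(5, -4)))) = Mul(-5, Add(Z, Mul(1, 1))) = Mul(-5, Add(Z, 1)) = Mul(-5, Add(1, Z)) = Add(-5, Mul(-5, Z)))
o = Mul(6, Pow(935, Rational(1, 2))) (o = Pow(Add(Add(-5, Mul(-5, 63)), 33980), Rational(1, 2)) = Pow(Add(Add(-5, -315), 33980), Rational(1, 2)) = Pow(Add(-320, 33980), Rational(1, 2)) = Pow(33660, Rational(1, 2)) = Mul(6, Pow(935, Rational(1, 2))) ≈ 183.47)
Pow(o, -1) = Pow(Mul(6, Pow(935, Rational(1, 2))), -1) = Mul(Rational(1, 5610), Pow(935, Rational(1, 2)))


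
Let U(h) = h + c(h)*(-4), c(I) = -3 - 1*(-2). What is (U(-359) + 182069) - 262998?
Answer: -81284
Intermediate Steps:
c(I) = -1 (c(I) = -3 + 2 = -1)
U(h) = 4 + h (U(h) = h - 1*(-4) = h + 4 = 4 + h)
(U(-359) + 182069) - 262998 = ((4 - 359) + 182069) - 262998 = (-355 + 182069) - 262998 = 181714 - 262998 = -81284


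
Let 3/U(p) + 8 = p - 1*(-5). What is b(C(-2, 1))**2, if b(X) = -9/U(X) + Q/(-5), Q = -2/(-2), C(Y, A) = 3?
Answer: 1/25 ≈ 0.040000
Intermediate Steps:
U(p) = 3/(-3 + p) (U(p) = 3/(-8 + (p - 1*(-5))) = 3/(-8 + (p + 5)) = 3/(-8 + (5 + p)) = 3/(-3 + p))
Q = 1 (Q = -2*(-1/2) = 1)
b(X) = 44/5 - 3*X (b(X) = -(-9 + 3*X) + 1/(-5) = -9*(-1 + X/3) + 1*(-1/5) = (9 - 3*X) - 1/5 = 44/5 - 3*X)
b(C(-2, 1))**2 = (44/5 - 3*3)**2 = (44/5 - 9)**2 = (-1/5)**2 = 1/25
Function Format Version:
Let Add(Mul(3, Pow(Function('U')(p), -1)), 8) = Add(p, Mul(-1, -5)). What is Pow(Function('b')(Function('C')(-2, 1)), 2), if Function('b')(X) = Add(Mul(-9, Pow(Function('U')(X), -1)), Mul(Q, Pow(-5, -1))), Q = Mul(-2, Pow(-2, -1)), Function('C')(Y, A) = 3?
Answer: Rational(1, 25) ≈ 0.040000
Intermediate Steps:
Function('U')(p) = Mul(3, Pow(Add(-3, p), -1)) (Function('U')(p) = Mul(3, Pow(Add(-8, Add(p, Mul(-1, -5))), -1)) = Mul(3, Pow(Add(-8, Add(p, 5)), -1)) = Mul(3, Pow(Add(-8, Add(5, p)), -1)) = Mul(3, Pow(Add(-3, p), -1)))
Q = 1 (Q = Mul(-2, Rational(-1, 2)) = 1)
Function('b')(X) = Add(Rational(44, 5), Mul(-3, X)) (Function('b')(X) = Add(Mul(-9, Pow(Mul(3, Pow(Add(-3, X), -1)), -1)), Mul(1, Pow(-5, -1))) = Add(Mul(-9, Add(-1, Mul(Rational(1, 3), X))), Mul(1, Rational(-1, 5))) = Add(Add(9, Mul(-3, X)), Rational(-1, 5)) = Add(Rational(44, 5), Mul(-3, X)))
Pow(Function('b')(Function('C')(-2, 1)), 2) = Pow(Add(Rational(44, 5), Mul(-3, 3)), 2) = Pow(Add(Rational(44, 5), -9), 2) = Pow(Rational(-1, 5), 2) = Rational(1, 25)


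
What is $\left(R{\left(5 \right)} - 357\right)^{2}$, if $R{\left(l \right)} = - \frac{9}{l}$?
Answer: $\frac{3218436}{25} \approx 1.2874 \cdot 10^{5}$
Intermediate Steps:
$\left(R{\left(5 \right)} - 357\right)^{2} = \left(- \frac{9}{5} - 357\right)^{2} = \left(- \frac{1794}{5}\right)^{2} = \frac{3218436}{25}$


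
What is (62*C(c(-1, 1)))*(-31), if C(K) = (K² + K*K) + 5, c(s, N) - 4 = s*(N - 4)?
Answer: -197966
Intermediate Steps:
c(s, N) = 4 + s*(-4 + N) (c(s, N) = 4 + s*(N - 4) = 4 + s*(-4 + N))
C(K) = 5 + 2*K² (C(K) = (K² + K²) + 5 = 2*K² + 5 = 5 + 2*K²)
(62*C(c(-1, 1)))*(-31) = (62*(5 + 2*(4 - 4*(-1) + 1*(-1))²))*(-31) = (62*(5 + 2*(4 + 4 - 1)²))*(-31) = (62*(5 + 2*7²))*(-31) = (62*(5 + 2*49))*(-31) = (62*(5 + 98))*(-31) = (62*103)*(-31) = 6386*(-31) = -197966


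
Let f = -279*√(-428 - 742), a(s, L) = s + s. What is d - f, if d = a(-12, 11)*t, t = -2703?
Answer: 64872 + 837*I*√130 ≈ 64872.0 + 9543.3*I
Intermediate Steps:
a(s, L) = 2*s
d = 64872 (d = (2*(-12))*(-2703) = -24*(-2703) = 64872)
f = -837*I*√130 ≈ -9543.3*I
d - f = 64872 - (-837)*I*√130 = 64872 + 837*I*√130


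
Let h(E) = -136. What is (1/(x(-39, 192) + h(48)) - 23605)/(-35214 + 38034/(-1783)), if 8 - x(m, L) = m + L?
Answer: 1971108283/2942285246 ≈ 0.66992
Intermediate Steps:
x(m, L) = 8 - L - m (x(m, L) = 8 - (m + L) = 8 - (L + m) = 8 + (-L - m) = 8 - L - m)
(1/(x(-39, 192) + h(48)) - 23605)/(-35214 + 38034/(-1783)) = (1/((8 - 1*192 - 1*(-39)) - 136) - 23605)/(-35214 + 38034/(-1783)) = (1/((8 - 192 + 39) - 136) - 23605)/(-35214 + 38034*(-1/1783)) = (1/(-145 - 136) - 23605)/(-35214 - 38034/1783) = (1/(-281) - 23605)/(-62824596/1783) = (-1/281 - 23605)*(-1783/62824596) = -6633006/281*(-1783/62824596) = 1971108283/2942285246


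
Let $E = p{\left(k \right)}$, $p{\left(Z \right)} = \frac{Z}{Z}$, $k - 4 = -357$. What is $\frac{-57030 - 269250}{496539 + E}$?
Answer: $- \frac{16314}{24827} \approx -0.65711$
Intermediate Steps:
$k = -353$ ($k = 4 - 357 = -353$)
$p{\left(Z \right)} = 1$
$E = 1$
$\frac{-57030 - 269250}{496539 + E} = \frac{-57030 - 269250}{496539 + 1} = - \frac{326280}{496540} = \left(-326280\right) \frac{1}{496540} = - \frac{16314}{24827}$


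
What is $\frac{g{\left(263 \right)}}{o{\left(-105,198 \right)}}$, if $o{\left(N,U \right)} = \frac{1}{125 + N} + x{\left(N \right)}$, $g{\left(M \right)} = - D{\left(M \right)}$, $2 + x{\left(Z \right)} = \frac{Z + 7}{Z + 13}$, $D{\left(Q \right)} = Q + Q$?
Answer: $\frac{241960}{407} \approx 594.5$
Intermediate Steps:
$D{\left(Q \right)} = 2 Q$
$x{\left(Z \right)} = -2 + \frac{7 + Z}{13 + Z}$ ($x{\left(Z \right)} = -2 + \frac{Z + 7}{Z + 13} = -2 + \frac{7 + Z}{13 + Z}$)
$g{\left(M \right)} = - 2 M$
$o{\left(N,U \right)} = \frac{1}{125 + N} + \frac{-19 - N}{13 + N}$
$\frac{g{\left(263 \right)}}{o{\left(-105,198 \right)}} = \frac{\left(-2\right) 263}{\frac{1}{13 - 105} \frac{1}{125 - 105} \left(-2362 - -13020 - - 105 \left(19 - 105\right)\right)} = - \frac{526}{\frac{1}{-92} \cdot \frac{1}{20} \left(-2362 + 13020 - \left(-105\right) \left(-86\right)\right)} = - \frac{526}{\left(- \frac{1}{92}\right) \frac{1}{20} \left(-2362 + 13020 - 9030\right)} = - \frac{526}{\left(- \frac{1}{92}\right) \frac{1}{20} \cdot 1628} = - \frac{526}{- \frac{407}{460}} = \left(-526\right) \left(- \frac{460}{407}\right) = \frac{241960}{407}$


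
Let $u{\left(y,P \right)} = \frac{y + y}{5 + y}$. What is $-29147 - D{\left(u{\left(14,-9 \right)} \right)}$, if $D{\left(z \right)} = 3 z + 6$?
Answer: $- \frac{553991}{19} \approx -29157.0$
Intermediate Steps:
$u{\left(y,P \right)} = \frac{2 y}{5 + y}$
$D{\left(z \right)} = 6 + 3 z$
$-29147 - D{\left(u{\left(14,-9 \right)} \right)} = -29147 - \left(6 + 3 \cdot 2 \cdot 14 \frac{1}{5 + 14}\right) = -29147 - \left(6 + 3 \cdot 2 \cdot 14 \cdot \frac{1}{19}\right) = -29147 - \left(6 + 3 \cdot \frac{28}{19}\right) = -29147 - \left(6 + \frac{84}{19}\right) = -29147 - \frac{198}{19} = - \frac{553991}{19}$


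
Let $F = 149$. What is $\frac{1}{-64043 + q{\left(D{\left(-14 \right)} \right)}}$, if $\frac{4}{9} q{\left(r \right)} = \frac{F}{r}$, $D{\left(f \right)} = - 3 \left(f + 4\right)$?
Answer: $- \frac{40}{2561273} \approx -1.5617 \cdot 10^{-5}$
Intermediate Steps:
$D{\left(f \right)} = -12 - 3 f$ ($D{\left(f \right)} = - 3 \left(4 + f\right) = -12 - 3 f$)
$q{\left(r \right)} = \frac{1341}{4 r}$ ($q{\left(r \right)} = \frac{9 \frac{149}{r}}{4} = \frac{1341}{4 r}$)
$\frac{1}{-64043 + q{\left(D{\left(-14 \right)} \right)}} = \frac{1}{-64043 + \frac{1341}{4 \left(-12 - -42\right)}} = \frac{1}{-64043 + \frac{1341}{4 \left(-12 + 42\right)}} = \frac{1}{-64043 + \frac{1341}{4 \cdot 30}} = \frac{1}{-64043 + \frac{1341}{4} \cdot \frac{1}{30}} = \frac{1}{-64043 + \frac{447}{40}} = \frac{1}{- \frac{2561273}{40}} = - \frac{40}{2561273}$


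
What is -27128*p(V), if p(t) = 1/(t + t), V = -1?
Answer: 13564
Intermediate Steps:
p(t) = 1/(2*t)
-27128*p(V) = -13564/(-1) = -13564*(-1) = -27128*(-1/2) = 13564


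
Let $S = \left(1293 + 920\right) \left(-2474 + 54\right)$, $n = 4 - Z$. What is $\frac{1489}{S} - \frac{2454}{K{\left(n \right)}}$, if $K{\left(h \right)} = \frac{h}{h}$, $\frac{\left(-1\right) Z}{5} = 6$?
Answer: $- \frac{13142300329}{5355460} \approx -2454.0$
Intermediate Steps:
$Z = -30$ ($Z = \left(-5\right) 6 = -30$)
$n = 34$ ($n = 4 - -30 = 4 + 30 = 34$)
$K{\left(h \right)} = 1$
$S = -5355460$ ($S = 2213 \left(-2420\right) = -5355460$)
$\frac{1489}{S} - \frac{2454}{K{\left(n \right)}} = \frac{1489}{-5355460} - \frac{2454}{1} = 1489 \left(- \frac{1}{5355460}\right) - 2454 = - \frac{1489}{5355460} - 2454 = - \frac{13142300329}{5355460}$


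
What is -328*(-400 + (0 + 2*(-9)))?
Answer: 137104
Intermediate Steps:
-328*(-400 + (0 + 2*(-9))) = -328*(-400 + (0 - 18)) = -328*(-400 - 18) = -328*(-418) = -1*(-137104) = 137104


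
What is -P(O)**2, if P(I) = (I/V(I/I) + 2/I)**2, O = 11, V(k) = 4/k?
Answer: -276922881/3748096 ≈ -73.884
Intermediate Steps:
P(I) = (2/I + I/4)**2 (P(I) = (I/((4/((I/I)))) + 2/I)**2 = (I/((4/1)) + 2/I)**2 = (I/((4*1)) + 2/I)**2 = (I/4 + 2/I)**2 = (2/I + I/4)**2)
-P(O)**2 = -((1/16)*(8 + 11**2)**2/11**2)**2 = -((1/16)*(1/121)*(8 + 121)**2)**2 = -((1/16)*(1/121)*129**2)**2 = -((1/16)*(1/121)*16641)**2 = -(16641/1936)**2 = -1*276922881/3748096 = -276922881/3748096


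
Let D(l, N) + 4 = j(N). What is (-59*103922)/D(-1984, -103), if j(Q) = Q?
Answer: 6131398/107 ≈ 57303.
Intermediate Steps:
D(l, N) = -4 + N
(-59*103922)/D(-1984, -103) = (-59*103922)/(-4 - 103) = -6131398/(-107) = -6131398*(-1/107) = 6131398/107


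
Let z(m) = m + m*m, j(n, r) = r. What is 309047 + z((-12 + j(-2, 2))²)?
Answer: 319147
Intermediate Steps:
z(m) = m + m²
309047 + z((-12 + j(-2, 2))²) = 309047 + (-12 + 2)²*(1 + (-12 + 2)²) = 309047 + (-10)²*(1 + (-10)²) = 309047 + 100*(1 + 100) = 309047 + 100*101 = 309047 + 10100 = 319147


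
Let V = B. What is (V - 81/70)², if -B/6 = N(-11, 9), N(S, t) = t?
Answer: 14907321/4900 ≈ 3042.3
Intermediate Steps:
B = -54 (B = -6*9 = -54)
V = -54
(V - 81/70)² = (-54 - 81/70)² = (-3861/70)² = 14907321/4900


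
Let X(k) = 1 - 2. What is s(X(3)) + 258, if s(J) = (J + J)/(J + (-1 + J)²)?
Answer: 772/3 ≈ 257.33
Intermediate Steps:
X(k) = -1
s(J) = 2*J/(J + (-1 + J)²) (s(J) = (2*J)/(J + (-1 + J)²) = 2*J/(J + (-1 + J)²))
s(X(3)) + 258 = 2*(-1)/(-1 + (-1 - 1)²) + 258 = 2*(-1)/(-1 + (-2)²) + 258 = 2*(-1)/(-1 + 4) + 258 = 2*(-1)/3 + 258 = 2*(-1)*(⅓) + 258 = -⅔ + 258 = 772/3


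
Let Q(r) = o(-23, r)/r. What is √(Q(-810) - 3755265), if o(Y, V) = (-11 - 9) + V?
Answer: I*√304176382/9 ≈ 1937.8*I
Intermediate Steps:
o(Y, V) = -20 + V
Q(r) = (-20 + r)/r
√(Q(-810) - 3755265) = √((-20 - 810)/(-810) - 3755265) = √(-1/810*(-830) - 3755265) = √(83/81 - 3755265) = √(-304176382/81) = I*√304176382/9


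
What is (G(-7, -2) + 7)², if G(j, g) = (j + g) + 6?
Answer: 16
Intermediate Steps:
G(j, g) = 6 + g + j (G(j, g) = (g + j) + 6 = 6 + g + j)
(G(-7, -2) + 7)² = ((6 - 2 - 7) + 7)² = (-3 + 7)² = 4² = 16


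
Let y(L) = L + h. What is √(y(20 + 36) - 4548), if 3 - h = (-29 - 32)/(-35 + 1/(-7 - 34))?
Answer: I*√2315085095/718 ≈ 67.013*I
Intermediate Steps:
h = 1807/1436 (h = 3 - (-29 - 32)/(-35 + 1/(-7 - 34)) = 3 - (-61)/(-35 + 1/(-41)) = 3 - (-61)/(-35 - 1/41) = 3 - (-61)/(-1436/41) = 3 - (-61)*(-41)/1436 = 3 - 1*2501/1436 = 3 - 2501/1436 = 1807/1436 ≈ 1.2584)
y(L) = 1807/1436 + L (y(L) = L + 1807/1436 = 1807/1436 + L)
√(y(20 + 36) - 4548) = √((1807/1436 + (20 + 36)) - 4548) = √((1807/1436 + 56) - 4548) = √(82223/1436 - 4548) = √(-6448705/1436) = I*√2315085095/718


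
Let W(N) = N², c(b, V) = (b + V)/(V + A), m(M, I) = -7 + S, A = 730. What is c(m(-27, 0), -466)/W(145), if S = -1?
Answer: -79/925100 ≈ -8.5396e-5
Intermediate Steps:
m(M, I) = -8 (m(M, I) = -7 - 1 = -8)
c(b, V) = (V + b)/(730 + V) (c(b, V) = (b + V)/(V + 730) = (V + b)/(730 + V))
c(m(-27, 0), -466)/W(145) = ((-466 - 8)/(730 - 466))/(145²) = (-474/264)/21025 = ((1/264)*(-474))*(1/21025) = -79/44*1/21025 = -79/925100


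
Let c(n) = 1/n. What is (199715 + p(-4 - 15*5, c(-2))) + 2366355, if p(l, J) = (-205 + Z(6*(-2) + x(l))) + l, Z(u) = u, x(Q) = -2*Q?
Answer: 2565932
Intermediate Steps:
p(l, J) = -217 - l (p(l, J) = (-205 + (6*(-2) - 2*l)) + l = (-205 + (-12 - 2*l)) + l = (-217 - 2*l) + l = -217 - l)
(199715 + p(-4 - 15*5, c(-2))) + 2366355 = (199715 + (-217 - (-4 - 15*5))) + 2366355 = (199715 + (-217 - (-4 - 75))) + 2366355 = (199715 + (-217 - 1*(-79))) + 2366355 = (199715 + (-217 + 79)) + 2366355 = (199715 - 138) + 2366355 = 199577 + 2366355 = 2565932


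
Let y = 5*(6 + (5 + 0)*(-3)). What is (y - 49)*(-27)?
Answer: 2538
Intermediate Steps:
y = -45 (y = 5*(6 + 5*(-3)) = 5*(6 - 15) = 5*(-9) = -45)
(y - 49)*(-27) = (-45 - 49)*(-27) = -94*(-27) = 2538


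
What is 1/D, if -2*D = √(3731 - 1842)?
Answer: -2*√1889/1889 ≈ -0.046017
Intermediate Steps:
D = -√1889/2 (D = -√(3731 - 1842)/2 = -√1889/2 ≈ -21.731)
1/D = 1/(-√1889/2) = -2*√1889/1889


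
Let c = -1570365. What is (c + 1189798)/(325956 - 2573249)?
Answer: 380567/2247293 ≈ 0.16934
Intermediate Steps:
(c + 1189798)/(325956 - 2573249) = (-1570365 + 1189798)/(325956 - 2573249) = -380567/(-2247293) = -380567*(-1/2247293) = 380567/2247293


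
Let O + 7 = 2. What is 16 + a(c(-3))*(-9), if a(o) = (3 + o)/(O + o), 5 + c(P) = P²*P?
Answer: 331/37 ≈ 8.9460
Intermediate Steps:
c(P) = -5 + P³ (c(P) = -5 + P²*P = -5 + P³)
O = -5 (O = -7 + 2 = -5)
a(o) = (3 + o)/(-5 + o)
16 + a(c(-3))*(-9) = 16 + ((3 + (-5 + (-3)³))/(-5 + (-5 + (-3)³)))*(-9) = 16 + ((3 + (-5 - 27))/(-5 + (-5 - 27)))*(-9) = 16 + ((3 - 32)/(-5 - 32))*(-9) = 16 + (-29/(-37))*(-9) = 16 - 1/37*(-29)*(-9) = 16 + (29/37)*(-9) = 16 - 261/37 = 331/37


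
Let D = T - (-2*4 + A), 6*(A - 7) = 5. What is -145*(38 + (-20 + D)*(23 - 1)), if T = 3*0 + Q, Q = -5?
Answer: 221125/3 ≈ 73708.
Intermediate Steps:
A = 47/6 (A = 7 + (⅙)*5 = 7 + ⅚ = 47/6 ≈ 7.8333)
T = -5 (T = 3*0 - 5 = 0 - 5 = -5)
D = -29/6 (D = -5 - (-2*4 + 47/6) = -5 - (-8 + 47/6) = -5 - 1*(-⅙) = -5 + ⅙ = -29/6 ≈ -4.8333)
-145*(38 + (-20 + D)*(23 - 1)) = -145*(38 + (-20 - 29/6)*(23 - 1)) = -145*(38 - 149/6*22) = -145*(38 - 1639/3) = -145*(-1525/3) = 221125/3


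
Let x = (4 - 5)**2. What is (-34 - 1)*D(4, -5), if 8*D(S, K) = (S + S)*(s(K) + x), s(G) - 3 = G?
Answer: 35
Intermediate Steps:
s(G) = 3 + G
x = 1 (x = (-1)**2 = 1)
D(S, K) = S*(4 + K)/4 (D(S, K) = ((S + S)*((3 + K) + 1))/8 = ((2*S)*(4 + K))/8 = (2*S*(4 + K))/8 = S*(4 + K)/4)
(-34 - 1)*D(4, -5) = (-34 - 1)*((1/4)*4*(4 - 5)) = -35*4*(-1)/4 = -35*(-1) = 35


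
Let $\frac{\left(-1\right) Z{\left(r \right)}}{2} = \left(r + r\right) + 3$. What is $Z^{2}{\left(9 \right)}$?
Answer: $1764$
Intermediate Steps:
$Z{\left(r \right)} = -6 - 4 r$ ($Z{\left(r \right)} = - 2 \left(\left(r + r\right) + 3\right) = - 2 \left(2 r + 3\right) = - 2 \left(3 + 2 r\right) = -6 - 4 r$)
$Z^{2}{\left(9 \right)} = \left(-6 - 36\right)^{2} = \left(-42\right)^{2} = 1764$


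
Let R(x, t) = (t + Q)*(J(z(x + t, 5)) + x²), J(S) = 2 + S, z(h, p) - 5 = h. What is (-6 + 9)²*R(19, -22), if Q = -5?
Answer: -88695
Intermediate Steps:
z(h, p) = 5 + h
R(x, t) = (-5 + t)*(7 + t + x + x²) (R(x, t) = (t - 5)*((2 + (5 + (x + t))) + x²) = (-5 + t)*((2 + (5 + (t + x))) + x²) = (-5 + t)*((2 + (5 + t + x)) + x²) = (-5 + t)*((7 + t + x) + x²) = (-5 + t)*(7 + t + x + x²))
(-6 + 9)²*R(19, -22) = (-6 + 9)²*(-35 - 5*(-22) - 5*19 - 5*19² - 22*19² - 22*(7 - 22 + 19)) = 3²*(-35 + 110 - 95 - 5*361 - 22*361 - 22*4) = 9*(-35 + 110 - 95 - 1805 - 7942 - 88) = 9*(-9855) = -88695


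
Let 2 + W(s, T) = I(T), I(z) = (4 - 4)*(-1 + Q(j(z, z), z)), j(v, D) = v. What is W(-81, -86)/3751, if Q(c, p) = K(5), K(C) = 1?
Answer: -2/3751 ≈ -0.00053319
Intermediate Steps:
Q(c, p) = 1
I(z) = 0 (I(z) = (4 - 4)*(-1 + 1) = 0*0 = 0)
W(s, T) = -2 (W(s, T) = -2 + 0 = -2)
W(-81, -86)/3751 = -2/3751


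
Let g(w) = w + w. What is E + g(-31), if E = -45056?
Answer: -45118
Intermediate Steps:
g(w) = 2*w
E + g(-31) = -45056 + 2*(-31) = -45056 - 62 = -45118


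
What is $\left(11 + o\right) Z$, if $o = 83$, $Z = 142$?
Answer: $13348$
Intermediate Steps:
$\left(11 + o\right) Z = \left(11 + 83\right) 142 = 94 \cdot 142 = 13348$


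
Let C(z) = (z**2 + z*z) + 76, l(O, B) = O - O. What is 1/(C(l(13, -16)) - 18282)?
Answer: -1/18206 ≈ -5.4927e-5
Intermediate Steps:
l(O, B) = 0
C(z) = 76 + 2*z**2 (C(z) = (z**2 + z**2) + 76 = 2*z**2 + 76 = 76 + 2*z**2)
1/(C(l(13, -16)) - 18282) = 1/((76 + 2*0**2) - 18282) = 1/((76 + 2*0) - 18282) = 1/((76 + 0) - 18282) = 1/(76 - 18282) = 1/(-18206) = -1/18206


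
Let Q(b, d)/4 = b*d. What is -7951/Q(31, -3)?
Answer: 7951/372 ≈ 21.374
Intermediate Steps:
Q(b, d) = 4*b*d (Q(b, d) = 4*(b*d) = 4*b*d)
-7951/Q(31, -3) = -7951/(4*31*(-3)) = -7951/(-372) = -7951*(-1/372) = 7951/372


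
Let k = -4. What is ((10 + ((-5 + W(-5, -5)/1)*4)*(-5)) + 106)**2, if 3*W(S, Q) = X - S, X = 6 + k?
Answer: 258064/9 ≈ 28674.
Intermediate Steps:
X = 2 (X = 6 - 4 = 2)
W(S, Q) = 2/3 - S/3 (W(S, Q) = (2 - S)/3 = 2/3 - S/3)
((10 + ((-5 + W(-5, -5)/1)*4)*(-5)) + 106)**2 = ((10 + ((-5 + (2/3 - 1/3*(-5))/1)*4)*(-5)) + 106)**2 = ((10 + ((-5 + (2/3 + 5/3)*1)*4)*(-5)) + 106)**2 = ((10 + ((-5 + (7/3)*1)*4)*(-5)) + 106)**2 = ((10 + ((-5 + 7/3)*4)*(-5)) + 106)**2 = ((10 - 8/3*4*(-5)) + 106)**2 = ((10 - 32/3*(-5)) + 106)**2 = ((10 + 160/3) + 106)**2 = (190/3 + 106)**2 = (508/3)**2 = 258064/9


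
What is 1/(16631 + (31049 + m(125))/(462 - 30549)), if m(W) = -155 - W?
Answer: 30087/500346128 ≈ 6.0132e-5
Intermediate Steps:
1/(16631 + (31049 + m(125))/(462 - 30549)) = 1/(16631 + (31049 + (-155 - 1*125))/(462 - 30549)) = 1/(16631 + (31049 + (-155 - 125))/(-30087)) = 1/(16631 + (31049 - 280)*(-1/30087)) = 1/(16631 + 30769*(-1/30087)) = 1/(16631 - 30769/30087) = 1/(500346128/30087) = 30087/500346128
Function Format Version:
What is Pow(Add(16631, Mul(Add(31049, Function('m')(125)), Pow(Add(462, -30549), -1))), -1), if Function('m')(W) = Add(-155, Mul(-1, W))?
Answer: Rational(30087, 500346128) ≈ 6.0132e-5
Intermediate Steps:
Pow(Add(16631, Mul(Add(31049, Function('m')(125)), Pow(Add(462, -30549), -1))), -1) = Pow(Add(16631, Mul(Add(31049, Add(-155, Mul(-1, 125))), Pow(Add(462, -30549), -1))), -1) = Pow(Add(16631, Mul(Add(31049, Add(-155, -125)), Pow(-30087, -1))), -1) = Pow(Add(16631, Mul(Add(31049, -280), Rational(-1, 30087))), -1) = Pow(Add(16631, Mul(30769, Rational(-1, 30087))), -1) = Pow(Add(16631, Rational(-30769, 30087)), -1) = Pow(Rational(500346128, 30087), -1) = Rational(30087, 500346128)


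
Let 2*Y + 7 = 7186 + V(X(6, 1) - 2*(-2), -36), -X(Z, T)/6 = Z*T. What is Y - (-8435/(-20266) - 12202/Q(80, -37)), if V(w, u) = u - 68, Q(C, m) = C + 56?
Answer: 2499027793/689044 ≈ 3626.8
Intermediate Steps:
Q(C, m) = 56 + C
X(Z, T) = -6*T*Z (X(Z, T) = -6*Z*T = -6*T*Z)
V(w, u) = -68 + u
Y = 7075/2 (Y = -7/2 + (7186 + (-68 - 36))/2 = -7/2 + (7186 - 104)/2 = -7/2 + (½)*7082 = -7/2 + 3541 = 7075/2 ≈ 3537.5)
Y - (-8435/(-20266) - 12202/Q(80, -37)) = 7075/2 - (-8435/(-20266) - 12202/(56 + 80)) = 7075/2 - (-8435*(-1/20266) - 12202/136) = 7075/2 - (8435/20266 - 12202*1/136) = 7075/2 - (8435/20266 - 6101/68) = 7075/2 - 1*(-61534643/689044) = 7075/2 + 61534643/689044 = 2499027793/689044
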